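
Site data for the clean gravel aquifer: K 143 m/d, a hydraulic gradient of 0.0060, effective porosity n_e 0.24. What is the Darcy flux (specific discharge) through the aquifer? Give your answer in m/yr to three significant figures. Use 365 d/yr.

313 m/yr

q = Ki = 143 × 0.0060 = 0.8580 m/d
   = 0.8580 × 365 = 313 m/yr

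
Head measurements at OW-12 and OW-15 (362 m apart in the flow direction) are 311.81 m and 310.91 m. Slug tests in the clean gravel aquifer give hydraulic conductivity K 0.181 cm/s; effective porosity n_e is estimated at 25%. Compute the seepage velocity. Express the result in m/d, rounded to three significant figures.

1.56 m/d

Hydraulic gradient i = (311.81 − 310.91) / 362 = 0.90 / 362 = 0.002486
K = 0.181 cm/s × 864 = 156.4 m/d
Specific discharge q = 156.4 × 0.002486 = 0.3888 m/d
Seepage velocity v = q / n = 0.3888 / 0.25 = 1.555 m/d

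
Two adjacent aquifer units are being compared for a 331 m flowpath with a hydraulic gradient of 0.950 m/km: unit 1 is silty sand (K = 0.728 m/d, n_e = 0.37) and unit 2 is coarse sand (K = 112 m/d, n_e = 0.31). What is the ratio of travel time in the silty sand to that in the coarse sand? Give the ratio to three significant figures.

Unit 1 (silty sand): v = 0.728×9.5e-4/0.37 = 0.001869 m/d, t = 331/0.001869 = 177100 d
Unit 2 (coarse sand): v = 112×9.5e-4/0.31 = 0.3432 m/d, t = 331/0.3432 = 964.4 d
t(silty sand) / t(coarse sand) = 177100/964.4 = 184

184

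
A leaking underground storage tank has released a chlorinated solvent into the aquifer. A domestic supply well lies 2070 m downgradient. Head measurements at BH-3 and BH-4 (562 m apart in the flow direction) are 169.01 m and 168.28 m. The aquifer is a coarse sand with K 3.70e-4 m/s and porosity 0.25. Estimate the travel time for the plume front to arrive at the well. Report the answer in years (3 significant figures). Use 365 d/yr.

34.1 years

Hydraulic gradient i = (169.01 − 168.28) / 562 = 0.73 / 562 = 0.001299
K = 3.70e-4 m/s × 86400 s/d = 31.97 m/d
Darcy flux q = K·i = 31.97 × 0.001299 = 0.04152 m/d
Seepage velocity v = q / n = 0.04152 / 0.25 = 0.1661 m/d
t = L / v = 2070 / 0.1661 = 12460 d
   = 12460 / 365 = 34.1 yr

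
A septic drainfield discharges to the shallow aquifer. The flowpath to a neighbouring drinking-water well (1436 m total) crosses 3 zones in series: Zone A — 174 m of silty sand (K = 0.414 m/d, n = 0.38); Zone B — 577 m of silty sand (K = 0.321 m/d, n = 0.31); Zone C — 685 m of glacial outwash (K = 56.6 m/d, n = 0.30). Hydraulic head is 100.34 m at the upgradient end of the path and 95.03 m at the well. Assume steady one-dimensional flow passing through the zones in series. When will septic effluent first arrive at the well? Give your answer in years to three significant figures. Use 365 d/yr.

518 years

Total head drop ΔH = 100.34 − 95.03 = 5.31 m
Continuity: the same q passes through each zone, so ΔH = q·Σ(L_j/K_j) — the zones act as resistances in series.
Σ(L/K) = 174/0.414 + 577/0.321 + 685/56.6 = 420.3 + 1798 + 12.10 = 2230 d
q = ΔH / Σ(L/K) = 5.31 / 2230 = 0.002381 m/d (same in every zone)
Zone A: v = q/n = 0.002381/0.38 = 0.006267 m/d → t_A = 174/0.006267 = 27770 d
Zone B: v = q/n = 0.002381/0.31 = 0.007682 m/d → t_B = 577/0.007682 = 75120 d
Zone C: v = q/n = 0.002381/0.30 = 0.007938 m/d → t_C = 685/0.007938 = 86300 d
Total t = 27770 + 75120 + 86300 = 189200 d
   = 189200 / 365 = 518 yr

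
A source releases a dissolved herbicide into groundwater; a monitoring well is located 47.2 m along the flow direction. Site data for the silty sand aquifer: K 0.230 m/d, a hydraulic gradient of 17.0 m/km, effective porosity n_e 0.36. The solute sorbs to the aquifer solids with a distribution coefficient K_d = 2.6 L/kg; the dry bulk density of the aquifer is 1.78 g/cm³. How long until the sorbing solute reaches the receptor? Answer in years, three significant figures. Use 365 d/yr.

165 years

q = Ki = 0.230 × 0.017 = 0.003910 m/d
v_s = q/n_e = 0.003910/0.36 = 0.01086 m/d
Retardation R = 1 + ρ_b·K_d/n = 1 + 1.78×2.6/0.36 = 13.86
Contaminant velocity v_c = v/R = 0.01086/13.86 = 7.839e-4 m/d
t = L/v_c = 47.2/7.839e-4 = 60210 d
   = 60210/365 = 165 yr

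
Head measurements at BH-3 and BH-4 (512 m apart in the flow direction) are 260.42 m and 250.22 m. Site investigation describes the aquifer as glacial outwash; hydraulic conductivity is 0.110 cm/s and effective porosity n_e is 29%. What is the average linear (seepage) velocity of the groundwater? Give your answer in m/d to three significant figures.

Hydraulic gradient i = (260.42 − 250.22) / 512 = 10.20 / 512 = 0.01992
K = 0.110 cm/s × 864 = 95.04 m/d
Darcy flux q = K·i = 95.04 × 0.01992 = 1.893 m/d
v_s = q/n_e = 1.893/0.29 = 6.529 m/d

6.53 m/d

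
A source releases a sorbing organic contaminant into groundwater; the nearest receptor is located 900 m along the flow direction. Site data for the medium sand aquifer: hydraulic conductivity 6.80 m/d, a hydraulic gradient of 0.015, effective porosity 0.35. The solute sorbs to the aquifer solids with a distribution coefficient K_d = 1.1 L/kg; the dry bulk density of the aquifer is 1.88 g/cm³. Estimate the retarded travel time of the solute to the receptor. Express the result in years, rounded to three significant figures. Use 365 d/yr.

58.5 years

Darcy flux q = K·i = 6.80 × 0.015 = 0.1020 m/d
Average linear velocity = 0.1020 / 0.35 = 0.2914 m/d
Retardation R = 1 + ρ_b·K_d/n = 1 + 1.88×1.1/0.35 = 6.909
Contaminant velocity v_c = v/R = 0.2914/6.909 = 0.04218 m/d
t = L/v_c = 900/0.04218 = 21340 d
   = 21340/365 = 58.5 yr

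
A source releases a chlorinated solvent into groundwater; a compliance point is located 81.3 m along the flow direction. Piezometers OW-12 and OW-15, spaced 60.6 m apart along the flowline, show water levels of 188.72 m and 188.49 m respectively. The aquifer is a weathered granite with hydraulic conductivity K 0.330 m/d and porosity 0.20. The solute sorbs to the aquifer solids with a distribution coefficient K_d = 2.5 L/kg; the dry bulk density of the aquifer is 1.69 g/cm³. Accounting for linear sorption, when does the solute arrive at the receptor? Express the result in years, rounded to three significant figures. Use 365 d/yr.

Hydraulic gradient i = (188.72 − 188.49) / 60.6 = 0.23 / 60.6 = 0.003795
Specific discharge q = 0.330 × 0.003795 = 0.001252 m/d
v_s = q/n_e = 0.001252/0.20 = 0.006262 m/d
Retardation R = 1 + ρ_b·K_d/n = 1 + 1.69×2.5/0.20 = 22.12
Contaminant velocity v_c = v/R = 0.006262/22.12 = 2.830e-4 m/d
t = L/v_c = 81.3/2.830e-4 = 287200 d
   = 287200/365 = 787 yr

787 years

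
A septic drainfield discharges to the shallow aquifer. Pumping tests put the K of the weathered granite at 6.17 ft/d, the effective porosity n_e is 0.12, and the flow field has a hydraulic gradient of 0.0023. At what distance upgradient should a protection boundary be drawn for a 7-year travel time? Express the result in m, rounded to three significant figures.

K = 6.17 ft/d × 0.3048 = 1.881 m/d
Darcy flux q = K·i = 1.881 × 0.0023 = 0.004325 m/d
Seepage velocity v = q / n = 0.004325 / 0.12 = 0.03605 m/d
T = 7 yr × 365 = 2555 d
L = v × T = 0.03605 × 2555 = 92.10 m

92.1 m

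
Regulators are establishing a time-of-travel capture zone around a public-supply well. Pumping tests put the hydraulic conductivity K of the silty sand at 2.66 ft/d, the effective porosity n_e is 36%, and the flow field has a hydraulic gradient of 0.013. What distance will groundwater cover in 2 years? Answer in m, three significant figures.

21.4 m

K = 2.66 ft/d × 0.3048 = 0.8108 m/d
q = Ki = 0.8108 × 0.013 = 0.01054 m/d
Average linear velocity = 0.01054 / 0.36 = 0.02928 m/d
T = 2 yr × 365 = 730 d
L = v × T = 0.02928 × 730 = 21.37 m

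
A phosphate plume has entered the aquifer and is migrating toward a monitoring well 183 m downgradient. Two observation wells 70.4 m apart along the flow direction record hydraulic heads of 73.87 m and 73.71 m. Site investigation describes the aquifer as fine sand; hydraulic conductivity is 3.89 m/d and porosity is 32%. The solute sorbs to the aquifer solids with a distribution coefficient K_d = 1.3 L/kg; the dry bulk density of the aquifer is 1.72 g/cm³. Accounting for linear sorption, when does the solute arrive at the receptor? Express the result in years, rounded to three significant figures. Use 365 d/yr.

Hydraulic gradient i = (73.87 − 73.71) / 70.4 = 0.16 / 70.4 = 0.002273
Specific discharge q = 3.89 × 0.002273 = 0.008841 m/d
v = Ki/n = 3.89·0.002273/0.32 = 0.02763 m/d
Retardation R = 1 + ρ_b·K_d/n = 1 + 1.72×1.3/0.32 = 7.988
Contaminant velocity v_c = v/R = 0.02763/7.988 = 0.003459 m/d
t = L/v_c = 183/0.003459 = 52910 d
   = 52910/365 = 145 yr

145 years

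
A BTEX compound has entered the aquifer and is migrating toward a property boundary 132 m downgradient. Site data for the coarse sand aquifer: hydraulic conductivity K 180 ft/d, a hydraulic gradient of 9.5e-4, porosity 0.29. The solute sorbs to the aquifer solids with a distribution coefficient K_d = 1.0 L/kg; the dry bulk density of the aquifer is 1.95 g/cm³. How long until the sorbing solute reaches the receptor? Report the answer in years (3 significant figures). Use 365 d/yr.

K = 180 ft/d × 0.3048 = 54.86 m/d
Darcy flux q = K·i = 54.86 × 9.5e-4 = 0.05212 m/d
v = Ki/n = 54.86·9.5e-4/0.29 = 0.1797 m/d
Retardation R = 1 + ρ_b·K_d/n = 1 + 1.95×1.0/0.29 = 7.724
Contaminant velocity v_c = v/R = 0.1797/7.724 = 0.02327 m/d
t = L/v_c = 132/0.02327 = 5673 d
   = 5673/365 = 15.5 yr

15.5 years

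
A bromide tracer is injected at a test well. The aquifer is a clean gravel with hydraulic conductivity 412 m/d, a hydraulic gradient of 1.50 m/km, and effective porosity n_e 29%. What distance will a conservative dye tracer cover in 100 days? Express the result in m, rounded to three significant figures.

Specific discharge q = 412 × 0.0015 = 0.6180 m/d
v = Ki/n = 412·0.0015/0.29 = 2.131 m/d
L = v × T = 2.131 × 100 = 213.1 m

213 m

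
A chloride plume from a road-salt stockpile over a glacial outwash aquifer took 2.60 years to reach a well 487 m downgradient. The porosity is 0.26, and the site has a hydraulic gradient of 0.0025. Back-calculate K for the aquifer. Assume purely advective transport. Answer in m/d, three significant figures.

53.4 m/d

t = 2.60 years = 949.0 d
v = L / t = 487 / 949.0 = 0.5132 m/d
K = v · n / i = 0.5132 × 0.26 / 0.0025 = 53.4 m/d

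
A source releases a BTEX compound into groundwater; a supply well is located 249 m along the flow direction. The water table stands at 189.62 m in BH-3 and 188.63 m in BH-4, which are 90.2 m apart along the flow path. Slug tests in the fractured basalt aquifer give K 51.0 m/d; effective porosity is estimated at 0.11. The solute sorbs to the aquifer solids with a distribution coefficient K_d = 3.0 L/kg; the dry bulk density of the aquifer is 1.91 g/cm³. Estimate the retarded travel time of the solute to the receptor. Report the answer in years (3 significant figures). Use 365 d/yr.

Hydraulic gradient i = (189.62 − 188.63) / 90.2 = 0.99 / 90.2 = 0.01098
Specific discharge q = 51.0 × 0.01098 = 0.5598 m/d
Seepage velocity v = q / n = 0.5598 / 0.11 = 5.089 m/d
Retardation R = 1 + ρ_b·K_d/n = 1 + 1.91×3.0/0.11 = 53.09
Contaminant velocity v_c = v/R = 5.089/53.09 = 0.09585 m/d
t = L/v_c = 249/0.09585 = 2598 d
   = 2598/365 = 7.12 yr

7.12 years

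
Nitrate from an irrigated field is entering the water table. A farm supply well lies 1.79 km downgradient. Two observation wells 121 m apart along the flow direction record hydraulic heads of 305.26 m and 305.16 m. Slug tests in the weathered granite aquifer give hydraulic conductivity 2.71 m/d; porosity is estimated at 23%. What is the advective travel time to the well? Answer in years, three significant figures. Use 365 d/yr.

Hydraulic gradient i = (305.26 − 305.16) / 121 = 0.10 / 121 = 8.264e-4
q = Ki = 2.71 × 8.264e-4 = 0.002240 m/d
Seepage velocity v = q / n = 0.002240 / 0.23 = 0.009738 m/d
L = 1.79 km = 1790 m
t = L / v = 1790 / 0.009738 = 183800 d
   = 183800 / 365 = 504 yr

504 years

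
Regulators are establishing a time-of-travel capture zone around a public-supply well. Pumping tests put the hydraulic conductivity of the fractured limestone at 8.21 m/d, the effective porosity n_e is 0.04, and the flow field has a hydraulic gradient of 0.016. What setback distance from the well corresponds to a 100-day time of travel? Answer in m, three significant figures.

Darcy flux q = K·i = 8.21 × 0.016 = 0.1314 m/d
Average linear velocity = 0.1314 / 0.04 = 3.284 m/d
L = v × T = 3.284 × 100 = 328.4 m

328 m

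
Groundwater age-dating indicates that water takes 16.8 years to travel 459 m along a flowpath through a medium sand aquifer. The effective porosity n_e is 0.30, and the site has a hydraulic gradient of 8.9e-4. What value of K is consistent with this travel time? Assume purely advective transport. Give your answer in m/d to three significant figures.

25.2 m/d

t = 16.8 years = 6132 d
v = L / t = 459 / 6132 = 0.07485 m/d
K = v · n / i = 0.07485 × 0.30 / 8.9e-4 = 25.2 m/d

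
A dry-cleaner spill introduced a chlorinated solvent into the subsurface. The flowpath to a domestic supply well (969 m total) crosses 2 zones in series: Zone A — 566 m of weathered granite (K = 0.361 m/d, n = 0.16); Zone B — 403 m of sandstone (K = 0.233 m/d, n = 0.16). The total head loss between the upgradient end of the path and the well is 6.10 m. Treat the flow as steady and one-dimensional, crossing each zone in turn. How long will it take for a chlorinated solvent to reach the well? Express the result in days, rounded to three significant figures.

83800 days

Continuity: the same q passes through each zone, so ΔH = q·Σ(L_j/K_j) — the zones act as resistances in series.
Σ(L/K) = 566/0.361 + 403/0.233 = 1568 + 1730 = 3297 d
q = ΔH / Σ(L/K) = 6.10 / 3297 = 0.001850 m/d (same in every zone)
Zone A: v = q/n = 0.001850/0.16 = 0.01156 m/d → t_A = 566/0.01156 = 48950 d
Zone B: v = q/n = 0.001850/0.16 = 0.01156 m/d → t_B = 403/0.01156 = 34860 d
Total t = 48950 + 34860 = 83810 d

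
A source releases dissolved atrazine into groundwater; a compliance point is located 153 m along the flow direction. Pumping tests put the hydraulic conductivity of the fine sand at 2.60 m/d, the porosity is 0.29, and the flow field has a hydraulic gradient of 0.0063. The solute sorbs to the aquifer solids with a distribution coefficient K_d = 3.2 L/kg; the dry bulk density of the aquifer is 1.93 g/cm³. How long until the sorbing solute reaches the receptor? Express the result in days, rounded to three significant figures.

Specific discharge q = 2.60 × 0.0063 = 0.01638 m/d
Average linear velocity = 0.01638 / 0.29 = 0.05648 m/d
Retardation R = 1 + ρ_b·K_d/n = 1 + 1.93×3.2/0.29 = 22.30
Contaminant velocity v_c = v/R = 0.05648/22.30 = 0.002533 m/d
t = L/v_c = 153/0.002533 = 60400 d

60400 days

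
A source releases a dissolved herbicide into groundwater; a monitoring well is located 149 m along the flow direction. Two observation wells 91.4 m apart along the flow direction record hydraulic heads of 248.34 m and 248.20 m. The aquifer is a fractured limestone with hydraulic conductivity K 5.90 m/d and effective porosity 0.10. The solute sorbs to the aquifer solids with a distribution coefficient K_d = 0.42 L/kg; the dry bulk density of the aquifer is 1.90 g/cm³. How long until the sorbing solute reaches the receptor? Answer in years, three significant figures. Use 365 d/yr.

40.6 years

Hydraulic gradient i = (248.34 − 248.20) / 91.4 = 0.14 / 91.4 = 0.001532
Darcy flux q = K·i = 5.90 × 0.001532 = 0.009037 m/d
v = Ki/n = 5.90·0.001532/0.10 = 0.09037 m/d
Retardation R = 1 + ρ_b·K_d/n = 1 + 1.90×0.42/0.10 = 8.980
Contaminant velocity v_c = v/R = 0.09037/8.980 = 0.01006 m/d
t = L/v_c = 149/0.01006 = 14810 d
   = 14810/365 = 40.6 yr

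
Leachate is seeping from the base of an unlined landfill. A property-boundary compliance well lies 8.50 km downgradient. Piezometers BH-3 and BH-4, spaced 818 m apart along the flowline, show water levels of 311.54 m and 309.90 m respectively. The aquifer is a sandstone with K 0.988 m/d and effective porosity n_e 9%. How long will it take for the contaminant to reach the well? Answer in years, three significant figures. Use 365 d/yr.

Hydraulic gradient i = (311.54 − 309.90) / 818 = 1.64 / 818 = 0.002005
Darcy flux q = K·i = 0.988 × 0.002005 = 0.001981 m/d
v_s = q/n_e = 0.001981/0.09 = 0.02201 m/d
L = 8.50 km = 8500 m
t = L / v = 8500 / 0.02201 = 386200 d
   = 386200 / 365 = 1060 yr

1060 years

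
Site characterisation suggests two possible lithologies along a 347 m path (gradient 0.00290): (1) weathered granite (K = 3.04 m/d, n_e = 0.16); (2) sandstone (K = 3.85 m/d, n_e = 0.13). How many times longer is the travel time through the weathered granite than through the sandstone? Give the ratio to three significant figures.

Unit 1 (weathered granite): v = 3.04×0.0029/0.16 = 0.05510 m/d, t = 347/0.05510 = 6298 d
Unit 2 (sandstone): v = 3.85×0.0029/0.13 = 0.08588 m/d, t = 347/0.08588 = 4040 d
t(weathered granite) / t(sandstone) = 6298/4040 = 1.56

1.56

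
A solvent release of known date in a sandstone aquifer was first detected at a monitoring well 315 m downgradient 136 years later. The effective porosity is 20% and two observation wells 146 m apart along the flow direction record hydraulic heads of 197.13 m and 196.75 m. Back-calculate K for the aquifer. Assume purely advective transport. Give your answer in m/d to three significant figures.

Hydraulic gradient i = (197.13 − 196.75) / 146 = 0.38 / 146 = 0.002603
t = 136 years = 49640 d
v = L / t = 315 / 49640 = 0.006346 m/d
K = v · n / i = 0.006346 × 0.20 / 0.002603 = 0.488 m/d

0.488 m/d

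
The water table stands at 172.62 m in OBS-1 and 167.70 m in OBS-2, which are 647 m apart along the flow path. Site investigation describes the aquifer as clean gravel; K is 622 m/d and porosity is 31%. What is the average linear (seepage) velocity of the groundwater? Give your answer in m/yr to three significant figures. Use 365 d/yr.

Hydraulic gradient i = (172.62 − 167.70) / 647 = 4.92 / 647 = 0.007604
Darcy flux q = K·i = 622 × 0.007604 = 4.730 m/d
v = Ki/n = 622·0.007604/0.31 = 15.26 m/d
   = 15.26 × 365 = 5570 m/yr

5570 m/yr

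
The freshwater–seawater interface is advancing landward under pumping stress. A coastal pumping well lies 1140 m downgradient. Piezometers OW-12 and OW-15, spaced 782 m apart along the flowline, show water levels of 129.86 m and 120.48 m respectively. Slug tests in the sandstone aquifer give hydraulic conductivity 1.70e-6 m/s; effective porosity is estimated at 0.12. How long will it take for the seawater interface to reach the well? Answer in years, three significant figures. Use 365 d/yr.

Hydraulic gradient i = (129.86 − 120.48) / 782 = 9.38 / 782 = 0.01199
K = 1.70e-6 m/s × 86400 s/d = 0.1469 m/d
Darcy flux q = K·i = 0.1469 × 0.01199 = 0.001762 m/d
v_s = q/n_e = 0.001762/0.12 = 0.01468 m/d
t = L / v = 1140 / 0.01468 = 77650 d
   = 77650 / 365 = 213 yr

213 years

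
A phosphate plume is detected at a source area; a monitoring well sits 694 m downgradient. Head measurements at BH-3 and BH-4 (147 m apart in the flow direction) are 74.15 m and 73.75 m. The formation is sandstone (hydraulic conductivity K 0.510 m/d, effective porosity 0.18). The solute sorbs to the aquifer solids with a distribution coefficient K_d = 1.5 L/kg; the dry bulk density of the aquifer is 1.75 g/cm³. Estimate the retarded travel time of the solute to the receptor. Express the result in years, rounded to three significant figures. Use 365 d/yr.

3840 years

Hydraulic gradient i = (74.15 − 73.75) / 147 = 0.40 / 147 = 0.002721
Darcy flux q = K·i = 0.510 × 0.002721 = 0.001388 m/d
Seepage velocity v = q / n = 0.001388 / 0.18 = 0.007710 m/d
Retardation R = 1 + ρ_b·K_d/n = 1 + 1.75×1.5/0.18 = 15.58
Contaminant velocity v_c = v/R = 0.007710/15.58 = 4.947e-4 m/d
t = L/v_c = 694/4.947e-4 = 1.403e6 d
   = 1.403e6/365 = 3840 yr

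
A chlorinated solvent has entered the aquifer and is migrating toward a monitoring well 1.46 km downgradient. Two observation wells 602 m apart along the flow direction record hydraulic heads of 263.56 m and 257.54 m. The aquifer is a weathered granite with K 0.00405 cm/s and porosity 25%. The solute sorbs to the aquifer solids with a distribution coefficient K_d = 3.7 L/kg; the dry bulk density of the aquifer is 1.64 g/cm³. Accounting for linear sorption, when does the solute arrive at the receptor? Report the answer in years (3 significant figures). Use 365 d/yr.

Hydraulic gradient i = (263.56 − 257.54) / 602 = 6.02 / 602 = 0.01000
K = 0.00405 cm/s × 864 = 3.499 m/d
Specific discharge q = 3.499 × 0.01000 = 0.03499 m/d
Seepage velocity v = q / n = 0.03499 / 0.25 = 0.1400 m/d
Retardation R = 1 + ρ_b·K_d/n = 1 + 1.64×3.7/0.25 = 25.27
Contaminant velocity v_c = v/R = 0.1400/25.27 = 0.005538 m/d
L = 1.46 km = 1460 m
t = L/v_c = 1460/0.005538 = 263600 d
   = 263600/365 = 722 yr

722 years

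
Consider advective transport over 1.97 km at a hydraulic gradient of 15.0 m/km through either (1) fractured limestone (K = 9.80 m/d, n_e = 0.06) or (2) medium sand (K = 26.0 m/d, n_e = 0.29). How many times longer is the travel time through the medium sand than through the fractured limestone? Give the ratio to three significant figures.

1.82

Unit 1 (fractured limestone): v = 9.80×0.015/0.06 = 2.450 m/d, t = 1970/2.450 = 804.1 d
Unit 2 (medium sand): v = 26.0×0.015/0.29 = 1.345 m/d, t = 1970/1.345 = 1465 d
t(medium sand) / t(fractured limestone) = 1465/804.1 = 1.82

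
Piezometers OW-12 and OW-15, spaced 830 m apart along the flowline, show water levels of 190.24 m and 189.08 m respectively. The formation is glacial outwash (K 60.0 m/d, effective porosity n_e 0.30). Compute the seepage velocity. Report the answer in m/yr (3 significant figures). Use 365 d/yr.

Hydraulic gradient i = (190.24 − 189.08) / 830 = 1.16 / 830 = 0.001398
q = Ki = 60.0 × 0.001398 = 0.08386 m/d
v_s = q/n_e = 0.08386/0.30 = 0.2795 m/d
   = 0.2795 × 365 = 102 m/yr

102 m/yr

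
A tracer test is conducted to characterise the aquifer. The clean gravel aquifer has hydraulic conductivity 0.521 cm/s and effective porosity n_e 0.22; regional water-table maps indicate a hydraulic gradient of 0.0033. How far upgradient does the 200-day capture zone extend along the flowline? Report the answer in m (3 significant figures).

1350 m

K = 0.521 cm/s × 864 = 450.1 m/d
q = Ki = 450.1 × 0.0033 = 1.485 m/d
v = Ki/n = 450.1·0.0033/0.22 = 6.752 m/d
L = v × T = 6.752 × 200 = 1350 m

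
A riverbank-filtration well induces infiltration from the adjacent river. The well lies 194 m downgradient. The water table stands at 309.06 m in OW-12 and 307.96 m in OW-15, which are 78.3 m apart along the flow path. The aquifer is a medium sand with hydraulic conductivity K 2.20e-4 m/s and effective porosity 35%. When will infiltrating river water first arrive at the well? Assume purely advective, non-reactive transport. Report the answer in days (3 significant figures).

Hydraulic gradient i = (309.06 − 307.96) / 78.3 = 1.10 / 78.3 = 0.01405
K = 2.20e-4 m/s × 86400 s/d = 19.01 m/d
Specific discharge q = 19.01 × 0.01405 = 0.2670 m/d
v_s = q/n_e = 0.2670/0.35 = 0.7630 m/d
t = L / v = 194 / 0.7630 = 254.3 d

254 days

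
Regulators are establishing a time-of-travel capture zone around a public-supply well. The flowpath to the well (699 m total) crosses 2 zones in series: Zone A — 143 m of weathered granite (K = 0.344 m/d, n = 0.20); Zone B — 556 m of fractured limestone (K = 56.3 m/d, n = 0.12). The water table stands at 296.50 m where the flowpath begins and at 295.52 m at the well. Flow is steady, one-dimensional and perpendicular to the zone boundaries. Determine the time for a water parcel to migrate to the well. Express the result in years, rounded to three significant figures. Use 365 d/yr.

113 years

Total head drop ΔH = 296.50 − 295.52 = 0.98 m
Continuity: the same q passes through each zone, so ΔH = q·Σ(L_j/K_j) — the zones act as resistances in series.
Σ(L/K) = 143/0.344 + 556/56.3 = 415.7 + 9.876 = 425.6 d
q = ΔH / Σ(L/K) = 0.98 / 425.6 = 0.002303 m/d (same in every zone)
Zone A: v = q/n = 0.002303/0.20 = 0.01151 m/d → t_A = 143/0.01151 = 12420 d
Zone B: v = q/n = 0.002303/0.12 = 0.01919 m/d → t_B = 556/0.01919 = 28970 d
Total t = 12420 + 28970 = 41390 d
   = 41390 / 365 = 113 yr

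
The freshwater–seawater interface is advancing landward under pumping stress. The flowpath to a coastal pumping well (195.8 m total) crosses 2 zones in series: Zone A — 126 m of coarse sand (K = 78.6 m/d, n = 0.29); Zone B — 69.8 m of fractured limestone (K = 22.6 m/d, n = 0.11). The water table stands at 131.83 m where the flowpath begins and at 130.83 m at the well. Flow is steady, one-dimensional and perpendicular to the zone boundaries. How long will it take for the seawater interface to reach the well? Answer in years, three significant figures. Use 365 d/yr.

0.568 years

Total head drop ΔH = 131.83 − 130.83 = 1.00 m
Continuity: the same q passes through each zone, so ΔH = q·Σ(L_j/K_j) — the zones act as resistances in series.
Σ(L/K) = 126/78.6 + 69.8/22.6 = 1.603 + 3.088 = 4.692 d
q = ΔH / Σ(L/K) = 1.00 / 4.692 = 0.2131 m/d (same in every zone)
Zone A: v = q/n = 0.2131/0.29 = 0.7350 m/d → t_A = 126/0.7350 = 171.4 d
Zone B: v = q/n = 0.2131/0.11 = 1.938 m/d → t_B = 69.8/1.938 = 36.02 d
Total t = 171.4 + 36.02 = 207.5 d
   = 207.5 / 365 = 0.568 yr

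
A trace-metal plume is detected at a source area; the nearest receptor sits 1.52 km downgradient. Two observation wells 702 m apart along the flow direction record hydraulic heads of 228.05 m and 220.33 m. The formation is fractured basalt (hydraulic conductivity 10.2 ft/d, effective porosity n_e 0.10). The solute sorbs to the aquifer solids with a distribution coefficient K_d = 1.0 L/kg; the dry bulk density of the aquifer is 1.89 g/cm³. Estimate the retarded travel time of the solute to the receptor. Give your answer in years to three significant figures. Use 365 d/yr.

Hydraulic gradient i = (228.05 − 220.33) / 702 = 7.72 / 702 = 0.01100
K = 10.2 ft/d × 0.3048 = 3.109 m/d
Specific discharge q = 3.109 × 0.01100 = 0.03419 m/d
v_s = q/n_e = 0.03419/0.10 = 0.3419 m/d
Retardation R = 1 + ρ_b·K_d/n = 1 + 1.89×1.0/0.10 = 19.90
Contaminant velocity v_c = v/R = 0.3419/19.90 = 0.01718 m/d
L = 1.52 km = 1520 m
t = L/v_c = 1520/0.01718 = 88470 d
   = 88470/365 = 242 yr

242 years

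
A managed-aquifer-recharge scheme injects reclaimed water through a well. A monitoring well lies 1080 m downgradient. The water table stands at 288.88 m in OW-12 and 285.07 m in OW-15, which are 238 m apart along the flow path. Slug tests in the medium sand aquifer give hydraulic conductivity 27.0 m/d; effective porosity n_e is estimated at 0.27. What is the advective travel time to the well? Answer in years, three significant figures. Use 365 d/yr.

1.85 years

Hydraulic gradient i = (288.88 − 285.07) / 238 = 3.81 / 238 = 0.01601
Darcy flux q = K·i = 27.0 × 0.01601 = 0.4322 m/d
v = Ki/n = 27.0·0.01601/0.27 = 1.601 m/d
t = L / v = 1080 / 1.601 = 674.6 d
   = 674.6 / 365 = 1.85 yr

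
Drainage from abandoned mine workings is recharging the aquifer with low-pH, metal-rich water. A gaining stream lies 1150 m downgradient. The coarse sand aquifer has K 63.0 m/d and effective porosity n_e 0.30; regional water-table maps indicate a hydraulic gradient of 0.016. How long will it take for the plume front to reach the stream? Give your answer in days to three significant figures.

342 days

Specific discharge q = 63.0 × 0.016 = 1.008 m/d
Seepage velocity v = q / n = 1.008 / 0.30 = 3.360 m/d
t = L / v = 1150 / 3.360 = 342.3 d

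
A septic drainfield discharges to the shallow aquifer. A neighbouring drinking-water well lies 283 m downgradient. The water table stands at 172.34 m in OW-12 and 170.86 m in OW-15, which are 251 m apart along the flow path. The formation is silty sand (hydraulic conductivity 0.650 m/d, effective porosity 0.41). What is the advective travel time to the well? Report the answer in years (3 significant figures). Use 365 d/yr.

82.9 years

Hydraulic gradient i = (172.34 − 170.86) / 251 = 1.48 / 251 = 0.005896
q = Ki = 0.650 × 0.005896 = 0.003833 m/d
v_s = q/n_e = 0.003833/0.41 = 0.009348 m/d
t = L / v = 283 / 0.009348 = 30270 d
   = 30270 / 365 = 82.9 yr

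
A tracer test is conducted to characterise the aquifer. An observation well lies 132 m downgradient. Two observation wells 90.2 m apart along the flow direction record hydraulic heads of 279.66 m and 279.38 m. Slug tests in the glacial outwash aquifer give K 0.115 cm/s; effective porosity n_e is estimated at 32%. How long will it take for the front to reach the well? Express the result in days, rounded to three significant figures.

137 days

Hydraulic gradient i = (279.66 − 279.38) / 90.2 = 0.28 / 90.2 = 0.003104
K = 0.115 cm/s × 864 = 99.36 m/d
Specific discharge q = 99.36 × 0.003104 = 0.3084 m/d
v = Ki/n = 99.36·0.003104/0.32 = 0.9639 m/d
t = L / v = 132 / 0.9639 = 136.9 d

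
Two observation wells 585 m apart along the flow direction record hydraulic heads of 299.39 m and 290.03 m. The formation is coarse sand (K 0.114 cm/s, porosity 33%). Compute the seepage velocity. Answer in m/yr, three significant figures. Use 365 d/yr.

1740 m/yr

Hydraulic gradient i = (299.39 − 290.03) / 585 = 9.36 / 585 = 0.01600
K = 0.114 cm/s × 864 = 98.50 m/d
Specific discharge q = 98.50 × 0.01600 = 1.576 m/d
v_s = q/n_e = 1.576/0.33 = 4.776 m/d
   = 4.776 × 365 = 1740 m/yr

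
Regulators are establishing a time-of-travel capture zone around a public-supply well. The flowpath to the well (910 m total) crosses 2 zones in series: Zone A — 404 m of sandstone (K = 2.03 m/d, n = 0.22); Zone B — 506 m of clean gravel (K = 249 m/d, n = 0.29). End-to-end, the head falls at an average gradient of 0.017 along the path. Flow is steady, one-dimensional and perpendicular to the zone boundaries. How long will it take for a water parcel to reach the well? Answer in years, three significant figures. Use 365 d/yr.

8.39 years

Continuity: the same q passes through each zone, so ΔH = q·Σ(L_j/K_j) — the zones act as resistances in series.
Σ(L/K) = 404/2.03 + 506/249 = 199.0 + 2.032 = 201.0 d
K_eq = L_total / Σ(L/K) = 910 / 201.0 = 4.526 m/d
q = K_eq · i = 4.526 × 0.017 = 0.07695 m/d (same in every zone)
Zone A: v = q/n = 0.07695/0.22 = 0.3498 m/d → t_A = 404/0.3498 = 1155 d
Zone B: v = q/n = 0.07695/0.29 = 0.2653 m/d → t_B = 506/0.2653 = 1907 d
Total t = 1155 + 1907 = 3062 d
   = 3062 / 365 = 8.39 yr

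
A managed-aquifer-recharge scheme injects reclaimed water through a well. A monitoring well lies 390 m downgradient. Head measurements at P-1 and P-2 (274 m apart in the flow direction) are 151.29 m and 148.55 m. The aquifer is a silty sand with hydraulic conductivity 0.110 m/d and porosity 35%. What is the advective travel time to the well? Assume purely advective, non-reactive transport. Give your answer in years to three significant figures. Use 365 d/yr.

340 years

Hydraulic gradient i = (151.29 − 148.55) / 274 = 2.74 / 274 = 0.01000
q = Ki = 0.110 × 0.01000 = 0.001100 m/d
v_s = q/n_e = 0.001100/0.35 = 0.003143 m/d
t = L / v = 390 / 0.003143 = 124100 d
   = 124100 / 365 = 340 yr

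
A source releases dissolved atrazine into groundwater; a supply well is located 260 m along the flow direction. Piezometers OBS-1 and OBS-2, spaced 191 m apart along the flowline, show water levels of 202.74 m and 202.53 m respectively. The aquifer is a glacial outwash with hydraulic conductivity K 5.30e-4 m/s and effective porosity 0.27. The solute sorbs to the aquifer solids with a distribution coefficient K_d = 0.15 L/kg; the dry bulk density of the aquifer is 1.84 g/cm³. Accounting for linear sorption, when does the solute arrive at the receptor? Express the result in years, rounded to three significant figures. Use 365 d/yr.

7.72 years

Hydraulic gradient i = (202.74 − 202.53) / 191 = 0.21 / 191 = 0.001099
K = 5.30e-4 m/s × 86400 s/d = 45.79 m/d
Specific discharge q = 45.79 × 0.001099 = 0.05035 m/d
v = Ki/n = 45.79·0.001099/0.27 = 0.1865 m/d
Retardation R = 1 + ρ_b·K_d/n = 1 + 1.84×0.15/0.27 = 2.022
Contaminant velocity v_c = v/R = 0.1865/2.022 = 0.09221 m/d
t = L/v_c = 260/0.09221 = 2820 d
   = 2820/365 = 7.72 yr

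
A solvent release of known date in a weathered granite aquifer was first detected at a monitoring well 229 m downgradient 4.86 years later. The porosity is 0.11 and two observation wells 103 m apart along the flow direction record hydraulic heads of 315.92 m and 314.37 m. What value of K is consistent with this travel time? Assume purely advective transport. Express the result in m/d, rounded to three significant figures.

Hydraulic gradient i = (315.92 − 314.37) / 103 = 1.55 / 103 = 0.01505
t = 4.86 years = 1774 d
v = L / t = 229 / 1774 = 0.1291 m/d
K = v · n / i = 0.1291 × 0.11 / 0.01505 = 0.944 m/d

0.944 m/d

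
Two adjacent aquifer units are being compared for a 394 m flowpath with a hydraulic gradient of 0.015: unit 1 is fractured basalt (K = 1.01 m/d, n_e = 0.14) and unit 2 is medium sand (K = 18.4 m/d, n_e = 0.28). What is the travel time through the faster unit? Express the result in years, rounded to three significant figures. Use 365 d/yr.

Unit 1 (fractured basalt): v = 1.01×0.015/0.14 = 0.1082 m/d, t = 394/0.1082 = 3641 d
Unit 2 (medium sand): v = 18.4×0.015/0.28 = 0.9857 m/d, t = 394/0.9857 = 399.7 d
Faster: 399.7 d / 365 = 1.10 yr

1.10 years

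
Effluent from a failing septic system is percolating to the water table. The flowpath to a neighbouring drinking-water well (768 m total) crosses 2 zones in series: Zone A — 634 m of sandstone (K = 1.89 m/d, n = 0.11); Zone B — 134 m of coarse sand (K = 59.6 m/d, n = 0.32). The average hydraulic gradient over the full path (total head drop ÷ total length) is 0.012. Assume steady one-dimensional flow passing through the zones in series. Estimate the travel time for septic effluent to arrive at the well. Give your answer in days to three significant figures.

Continuity: the same q passes through each zone, so ΔH = q·Σ(L_j/K_j) — the zones act as resistances in series.
Σ(L/K) = 634/1.89 + 134/59.6 = 335.4 + 2.248 = 337.7 d
K_eq = L_total / Σ(L/K) = 768 / 337.7 = 2.274 m/d
q = K_eq · i = 2.274 × 0.012 = 0.02729 m/d (same in every zone)
Zone A: v = q/n = 0.02729/0.11 = 0.2481 m/d → t_A = 634/0.2481 = 2555 d
Zone B: v = q/n = 0.02729/0.32 = 0.08528 m/d → t_B = 134/0.08528 = 1571 d
Total t = 2555 + 1571 = 4127 d

4130 days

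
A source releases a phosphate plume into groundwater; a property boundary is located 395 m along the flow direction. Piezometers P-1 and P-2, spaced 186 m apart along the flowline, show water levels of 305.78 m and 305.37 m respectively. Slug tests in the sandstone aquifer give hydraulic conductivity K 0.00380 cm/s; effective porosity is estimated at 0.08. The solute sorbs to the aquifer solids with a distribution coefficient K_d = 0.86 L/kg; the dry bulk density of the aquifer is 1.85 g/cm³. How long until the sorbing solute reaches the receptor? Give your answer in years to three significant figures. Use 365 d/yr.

250 years

Hydraulic gradient i = (305.78 − 305.37) / 186 = 0.41 / 186 = 0.002204
K = 0.00380 cm/s × 864 = 3.283 m/d
Specific discharge q = 3.283 × 0.002204 = 0.007237 m/d
v_s = q/n_e = 0.007237/0.08 = 0.09046 m/d
Retardation R = 1 + ρ_b·K_d/n = 1 + 1.85×0.86/0.08 = 20.89
Contaminant velocity v_c = v/R = 0.09046/20.89 = 0.004331 m/d
t = L/v_c = 395/0.004331 = 91200 d
   = 91200/365 = 250 yr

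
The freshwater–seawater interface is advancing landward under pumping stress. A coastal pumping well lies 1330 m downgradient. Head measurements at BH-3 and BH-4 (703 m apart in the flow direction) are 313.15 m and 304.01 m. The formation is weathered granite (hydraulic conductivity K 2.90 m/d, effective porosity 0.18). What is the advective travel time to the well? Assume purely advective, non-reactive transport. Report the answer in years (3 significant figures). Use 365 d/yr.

17.4 years

Hydraulic gradient i = (313.15 − 304.01) / 703 = 9.14 / 703 = 0.01300
Darcy flux q = K·i = 2.90 × 0.01300 = 0.03770 m/d
Average linear velocity = 0.03770 / 0.18 = 0.2095 m/d
t = L / v = 1330 / 0.2095 = 6349 d
   = 6349 / 365 = 17.4 yr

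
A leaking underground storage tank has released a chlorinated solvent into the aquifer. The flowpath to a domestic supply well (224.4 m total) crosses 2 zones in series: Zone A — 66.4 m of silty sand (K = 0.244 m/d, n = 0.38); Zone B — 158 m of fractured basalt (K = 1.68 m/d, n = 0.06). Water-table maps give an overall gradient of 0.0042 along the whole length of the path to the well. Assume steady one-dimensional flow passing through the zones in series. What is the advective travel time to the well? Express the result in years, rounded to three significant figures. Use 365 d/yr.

Steady 1-D flow in series ⇒ the Darcy flux q is identical in every zone and the zone head losses add (resistances L/K in series).
Σ(L/K) = 66.4/0.244 + 158/1.68 = 272.1 + 94.05 = 366.2 d
K_eq = L_total / Σ(L/K) = 224.4 / 366.2 = 0.6128 m/d
q = K_eq · i = 0.6128 × 0.0042 = 0.002574 m/d (same in every zone)
Zone A: v = q/n = 0.002574/0.38 = 0.006773 m/d → t_A = 66.4/0.006773 = 9803 d
Zone B: v = q/n = 0.002574/0.06 = 0.04290 m/d → t_B = 158/0.04290 = 3683 d
Total t = 9803 + 3683 = 13490 d
   = 13490 / 365 = 36.9 yr

36.9 years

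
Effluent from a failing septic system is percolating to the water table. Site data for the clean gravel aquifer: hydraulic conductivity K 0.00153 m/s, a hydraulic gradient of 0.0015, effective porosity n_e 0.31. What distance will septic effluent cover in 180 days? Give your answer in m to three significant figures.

K = 0.00153 m/s × 86400 s/d = 132.2 m/d
q = Ki = 132.2 × 0.0015 = 0.1983 m/d
v_s = q/n_e = 0.1983/0.31 = 0.6396 m/d
L = v × T = 0.6396 × 180 = 115.1 m

115 m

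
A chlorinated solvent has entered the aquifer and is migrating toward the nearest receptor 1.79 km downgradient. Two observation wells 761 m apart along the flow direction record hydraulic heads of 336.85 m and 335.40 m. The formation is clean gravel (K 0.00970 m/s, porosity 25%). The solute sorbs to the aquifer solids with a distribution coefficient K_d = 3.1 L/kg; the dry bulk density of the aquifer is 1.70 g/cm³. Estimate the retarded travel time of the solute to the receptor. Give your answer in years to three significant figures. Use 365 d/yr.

Hydraulic gradient i = (336.85 − 335.40) / 761 = 1.45 / 761 = 0.001905
K = 0.00970 m/s × 86400 s/d = 838.1 m/d
Darcy flux q = K·i = 838.1 × 0.001905 = 1.597 m/d
v_s = q/n_e = 1.597/0.25 = 6.387 m/d
Retardation R = 1 + ρ_b·K_d/n = 1 + 1.70×3.1/0.25 = 22.08
Contaminant velocity v_c = v/R = 6.387/22.08 = 0.2893 m/d
L = 1.79 km = 1790 m
t = L/v_c = 1790/0.2893 = 6188 d
   = 6188/365 = 17.0 yr

17.0 years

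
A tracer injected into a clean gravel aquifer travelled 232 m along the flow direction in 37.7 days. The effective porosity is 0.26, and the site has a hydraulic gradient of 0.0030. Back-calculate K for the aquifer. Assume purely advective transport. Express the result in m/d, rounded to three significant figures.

v = L / t = 232 / 37.7 = 6.154 m/d
K = v · n / i = 6.154 × 0.26 / 0.0030 = 533 m/d

533 m/d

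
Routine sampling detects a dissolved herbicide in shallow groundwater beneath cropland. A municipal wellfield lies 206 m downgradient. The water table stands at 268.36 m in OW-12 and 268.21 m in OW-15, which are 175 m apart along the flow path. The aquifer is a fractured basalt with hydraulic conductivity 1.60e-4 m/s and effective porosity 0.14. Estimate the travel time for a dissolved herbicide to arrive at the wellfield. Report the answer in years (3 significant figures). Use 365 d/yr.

6.67 years

Hydraulic gradient i = (268.36 − 268.21) / 175 = 0.15 / 175 = 8.571e-4
K = 1.60e-4 m/s × 86400 s/d = 13.82 m/d
q = Ki = 13.82 × 8.571e-4 = 0.01185 m/d
v = Ki/n = 13.82·8.571e-4/0.14 = 0.08464 m/d
t = L / v = 206 / 0.08464 = 2434 d
   = 2434 / 365 = 6.67 yr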